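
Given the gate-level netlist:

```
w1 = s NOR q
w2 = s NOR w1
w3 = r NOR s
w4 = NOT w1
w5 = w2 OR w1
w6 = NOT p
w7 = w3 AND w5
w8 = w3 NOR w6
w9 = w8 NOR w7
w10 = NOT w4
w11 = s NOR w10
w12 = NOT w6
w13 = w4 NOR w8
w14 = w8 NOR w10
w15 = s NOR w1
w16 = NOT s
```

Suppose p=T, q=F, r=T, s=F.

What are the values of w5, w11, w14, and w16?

w1 = s NOR q = F NOR F = T
w2 = s NOR w1 = F NOR T = F
w3 = r NOR s = T NOR F = F
w4 = NOT w1 = NOT T = F
w5 = w2 OR w1 = F OR T = T
w6 = NOT p = NOT T = F
w8 = w3 NOR w6 = F NOR F = T
w10 = NOT w4 = NOT F = T
w11 = s NOR w10 = F NOR T = F
w14 = w8 NOR w10 = T NOR T = F
w16 = NOT s = NOT F = T

w5 = T, w11 = F, w14 = F, w16 = T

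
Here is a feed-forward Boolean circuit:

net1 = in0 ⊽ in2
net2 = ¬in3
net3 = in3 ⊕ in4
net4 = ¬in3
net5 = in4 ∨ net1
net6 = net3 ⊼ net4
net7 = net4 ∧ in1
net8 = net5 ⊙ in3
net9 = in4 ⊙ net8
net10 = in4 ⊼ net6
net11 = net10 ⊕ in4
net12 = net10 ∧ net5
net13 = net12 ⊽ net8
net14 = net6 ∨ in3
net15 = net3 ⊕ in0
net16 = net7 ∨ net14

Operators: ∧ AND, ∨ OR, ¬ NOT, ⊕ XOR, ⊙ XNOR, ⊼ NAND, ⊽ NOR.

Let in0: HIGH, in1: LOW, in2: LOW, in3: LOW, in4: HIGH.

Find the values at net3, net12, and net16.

net3 = HIGH, net12 = HIGH, net16 = LOW

net1 = in0 NOR in2 = HIGH NOR LOW = LOW
net3 = in3 XOR in4 = LOW XOR HIGH = HIGH
net4 = NOT in3 = NOT LOW = HIGH
net5 = in4 OR net1 = HIGH OR LOW = HIGH
net6 = net3 NAND net4 = HIGH NAND HIGH = LOW
net7 = net4 AND in1 = HIGH AND LOW = LOW
net10 = in4 NAND net6 = HIGH NAND LOW = HIGH
net12 = net10 AND net5 = HIGH AND HIGH = HIGH
net14 = net6 OR in3 = LOW OR LOW = LOW
net16 = net7 OR net14 = LOW OR LOW = LOW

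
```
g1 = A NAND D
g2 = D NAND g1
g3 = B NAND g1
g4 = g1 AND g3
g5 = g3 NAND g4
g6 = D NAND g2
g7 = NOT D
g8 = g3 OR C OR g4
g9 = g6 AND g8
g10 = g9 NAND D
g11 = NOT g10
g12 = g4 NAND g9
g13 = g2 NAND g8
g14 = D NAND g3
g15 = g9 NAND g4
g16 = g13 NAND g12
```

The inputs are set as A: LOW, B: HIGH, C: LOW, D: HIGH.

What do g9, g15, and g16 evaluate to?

g1 = A NAND D = LOW NAND HIGH = HIGH
g2 = D NAND g1 = HIGH NAND HIGH = LOW
g3 = B NAND g1 = HIGH NAND HIGH = LOW
g4 = g1 AND g3 = HIGH AND LOW = LOW
g6 = D NAND g2 = HIGH NAND LOW = HIGH
g8 = g3 OR C OR g4 = LOW OR LOW OR LOW = LOW
g9 = g6 AND g8 = HIGH AND LOW = LOW
g12 = g4 NAND g9 = LOW NAND LOW = HIGH
g13 = g2 NAND g8 = LOW NAND LOW = HIGH
g15 = g9 NAND g4 = LOW NAND LOW = HIGH
g16 = g13 NAND g12 = HIGH NAND HIGH = LOW

g9 = LOW; g15 = HIGH; g16 = LOW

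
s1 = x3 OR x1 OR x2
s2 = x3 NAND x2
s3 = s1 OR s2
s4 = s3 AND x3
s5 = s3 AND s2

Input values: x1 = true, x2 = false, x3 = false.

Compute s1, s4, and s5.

s1 = x3 OR x1 OR x2 = false OR true OR false = true
s2 = x3 NAND x2 = false NAND false = true
s3 = s1 OR s2 = true OR true = true
s4 = s3 AND x3 = true AND false = false
s5 = s3 AND s2 = true AND true = true

s1 = true, s4 = false, s5 = true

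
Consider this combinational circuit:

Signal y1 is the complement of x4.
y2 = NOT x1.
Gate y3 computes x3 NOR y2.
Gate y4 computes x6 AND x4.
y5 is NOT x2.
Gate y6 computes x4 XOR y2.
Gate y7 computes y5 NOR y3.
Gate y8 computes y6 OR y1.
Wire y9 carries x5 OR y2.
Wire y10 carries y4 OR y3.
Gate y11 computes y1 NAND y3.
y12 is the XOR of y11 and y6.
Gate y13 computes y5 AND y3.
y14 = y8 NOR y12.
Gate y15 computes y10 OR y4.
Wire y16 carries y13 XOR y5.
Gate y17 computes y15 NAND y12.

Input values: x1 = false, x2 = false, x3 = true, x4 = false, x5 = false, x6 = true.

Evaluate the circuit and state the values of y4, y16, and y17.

y4 = false, y16 = true, y17 = true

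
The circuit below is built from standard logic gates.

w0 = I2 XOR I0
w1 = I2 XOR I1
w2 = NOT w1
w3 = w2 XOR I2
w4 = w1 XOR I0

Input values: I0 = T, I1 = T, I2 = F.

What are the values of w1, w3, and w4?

w1 = T; w3 = F; w4 = F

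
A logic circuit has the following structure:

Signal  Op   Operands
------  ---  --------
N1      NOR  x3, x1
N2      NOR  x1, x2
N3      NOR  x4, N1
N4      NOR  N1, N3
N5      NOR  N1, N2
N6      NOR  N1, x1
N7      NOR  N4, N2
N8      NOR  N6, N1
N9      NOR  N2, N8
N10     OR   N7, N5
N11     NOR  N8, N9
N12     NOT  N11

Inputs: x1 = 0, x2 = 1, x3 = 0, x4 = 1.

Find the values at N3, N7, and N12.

N3 = 0; N7 = 1; N12 = 1

N1 = x3 NOR x1 = 0 NOR 0 = 1
N2 = x1 NOR x2 = 0 NOR 1 = 0
N3 = x4 NOR N1 = 1 NOR 1 = 0
N4 = N1 NOR N3 = 1 NOR 0 = 0
N6 = N1 NOR x1 = 1 NOR 0 = 0
N7 = N4 NOR N2 = 0 NOR 0 = 1
N8 = N6 NOR N1 = 0 NOR 1 = 0
N9 = N2 NOR N8 = 0 NOR 0 = 1
N11 = N8 NOR N9 = 0 NOR 1 = 0
N12 = NOT N11 = NOT 0 = 1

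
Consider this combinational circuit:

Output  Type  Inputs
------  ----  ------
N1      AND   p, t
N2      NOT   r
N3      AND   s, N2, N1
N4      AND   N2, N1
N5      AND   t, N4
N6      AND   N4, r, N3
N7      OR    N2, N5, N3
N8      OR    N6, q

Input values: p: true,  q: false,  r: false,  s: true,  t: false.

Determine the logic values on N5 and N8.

N5 = false, N8 = false

N1 = p AND t = true AND false = false
N2 = NOT r = NOT false = true
N3 = s AND N2 AND N1 = true AND true AND false = false
N4 = N2 AND N1 = true AND false = false
N5 = t AND N4 = false AND false = false
N6 = N4 AND r AND N3 = false AND false AND false = false
N8 = N6 OR q = false OR false = false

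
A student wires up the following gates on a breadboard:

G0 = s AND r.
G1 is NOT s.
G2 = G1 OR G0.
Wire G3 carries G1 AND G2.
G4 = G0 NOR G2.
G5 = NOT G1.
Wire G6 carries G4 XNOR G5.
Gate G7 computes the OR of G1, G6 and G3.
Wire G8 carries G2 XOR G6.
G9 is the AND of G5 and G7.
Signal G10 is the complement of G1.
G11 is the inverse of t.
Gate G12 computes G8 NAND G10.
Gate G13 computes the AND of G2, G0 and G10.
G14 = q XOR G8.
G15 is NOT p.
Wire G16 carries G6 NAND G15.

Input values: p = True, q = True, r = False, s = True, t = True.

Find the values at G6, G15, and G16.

G6 = True; G15 = False; G16 = True

G0 = s AND r = True AND False = False
G1 = NOT s = NOT True = False
G2 = G1 OR G0 = False OR False = False
G4 = G0 NOR G2 = False NOR False = True
G5 = NOT G1 = NOT False = True
G6 = G4 XNOR G5 = True XNOR True = True
G15 = NOT p = NOT True = False
G16 = G6 NAND G15 = True NAND False = True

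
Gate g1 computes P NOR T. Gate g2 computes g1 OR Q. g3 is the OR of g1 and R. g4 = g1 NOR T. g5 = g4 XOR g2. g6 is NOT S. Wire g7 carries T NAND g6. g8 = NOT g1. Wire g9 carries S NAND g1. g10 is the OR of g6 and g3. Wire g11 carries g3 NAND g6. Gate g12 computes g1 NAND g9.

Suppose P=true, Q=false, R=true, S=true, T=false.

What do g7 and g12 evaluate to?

g7 = true, g12 = true

g1 = P NOR T = true NOR false = false
g6 = NOT S = NOT true = false
g7 = T NAND g6 = false NAND false = true
g9 = S NAND g1 = true NAND false = true
g12 = g1 NAND g9 = false NAND true = true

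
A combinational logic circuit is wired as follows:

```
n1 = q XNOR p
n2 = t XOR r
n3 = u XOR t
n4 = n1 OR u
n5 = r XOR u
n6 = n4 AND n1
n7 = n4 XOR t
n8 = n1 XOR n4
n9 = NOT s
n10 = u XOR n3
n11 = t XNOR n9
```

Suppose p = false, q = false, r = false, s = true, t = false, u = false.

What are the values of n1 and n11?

n1 = true, n11 = true

n1 = q XNOR p = false XNOR false = true
n9 = NOT s = NOT true = false
n11 = t XNOR n9 = false XNOR false = true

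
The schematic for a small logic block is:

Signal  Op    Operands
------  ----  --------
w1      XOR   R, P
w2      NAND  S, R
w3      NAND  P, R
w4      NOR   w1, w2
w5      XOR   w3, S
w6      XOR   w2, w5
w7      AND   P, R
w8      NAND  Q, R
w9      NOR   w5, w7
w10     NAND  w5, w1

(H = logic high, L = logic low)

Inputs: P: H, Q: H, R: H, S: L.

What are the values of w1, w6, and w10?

w1 = R XOR P = H XOR H = L
w2 = S NAND R = L NAND H = H
w3 = P NAND R = H NAND H = L
w5 = w3 XOR S = L XOR L = L
w6 = w2 XOR w5 = H XOR L = H
w10 = w5 NAND w1 = L NAND L = H

w1 = L, w6 = H, w10 = H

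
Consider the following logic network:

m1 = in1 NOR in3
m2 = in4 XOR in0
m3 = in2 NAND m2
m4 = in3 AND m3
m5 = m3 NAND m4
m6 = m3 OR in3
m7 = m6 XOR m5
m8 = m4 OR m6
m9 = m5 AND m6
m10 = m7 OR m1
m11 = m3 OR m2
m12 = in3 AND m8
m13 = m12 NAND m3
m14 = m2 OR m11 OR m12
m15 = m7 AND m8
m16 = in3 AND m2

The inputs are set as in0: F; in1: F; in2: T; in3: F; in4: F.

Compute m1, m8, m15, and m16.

m1 = T, m8 = T, m15 = F, m16 = F

m1 = in1 NOR in3 = F NOR F = T
m2 = in4 XOR in0 = F XOR F = F
m3 = in2 NAND m2 = T NAND F = T
m4 = in3 AND m3 = F AND T = F
m5 = m3 NAND m4 = T NAND F = T
m6 = m3 OR in3 = T OR F = T
m7 = m6 XOR m5 = T XOR T = F
m8 = m4 OR m6 = F OR T = T
m15 = m7 AND m8 = F AND T = F
m16 = in3 AND m2 = F AND F = F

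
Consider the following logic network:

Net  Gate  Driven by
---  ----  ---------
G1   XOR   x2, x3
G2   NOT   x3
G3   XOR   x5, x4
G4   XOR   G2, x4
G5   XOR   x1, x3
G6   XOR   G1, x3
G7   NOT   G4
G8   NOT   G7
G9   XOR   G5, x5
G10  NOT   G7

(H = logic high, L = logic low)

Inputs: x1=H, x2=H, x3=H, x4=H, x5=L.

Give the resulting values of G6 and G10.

G6 = H, G10 = H

G1 = x2 XOR x3 = H XOR H = L
G2 = NOT x3 = NOT H = L
G4 = G2 XOR x4 = L XOR H = H
G6 = G1 XOR x3 = L XOR H = H
G7 = NOT G4 = NOT H = L
G10 = NOT G7 = NOT L = H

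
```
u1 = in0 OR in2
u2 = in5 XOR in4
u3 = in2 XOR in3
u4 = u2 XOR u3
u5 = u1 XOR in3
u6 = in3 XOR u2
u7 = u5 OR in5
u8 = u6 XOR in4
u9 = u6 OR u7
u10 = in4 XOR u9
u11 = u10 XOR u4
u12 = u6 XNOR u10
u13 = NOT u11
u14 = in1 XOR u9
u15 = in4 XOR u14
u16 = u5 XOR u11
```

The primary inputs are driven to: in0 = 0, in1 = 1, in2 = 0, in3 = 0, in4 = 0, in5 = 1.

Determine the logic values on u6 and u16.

u6 = 1  u16 = 0

u1 = in0 OR in2 = 0 OR 0 = 0
u2 = in5 XOR in4 = 1 XOR 0 = 1
u3 = in2 XOR in3 = 0 XOR 0 = 0
u4 = u2 XOR u3 = 1 XOR 0 = 1
u5 = u1 XOR in3 = 0 XOR 0 = 0
u6 = in3 XOR u2 = 0 XOR 1 = 1
u7 = u5 OR in5 = 0 OR 1 = 1
u9 = u6 OR u7 = 1 OR 1 = 1
u10 = in4 XOR u9 = 0 XOR 1 = 1
u11 = u10 XOR u4 = 1 XOR 1 = 0
u16 = u5 XOR u11 = 0 XOR 0 = 0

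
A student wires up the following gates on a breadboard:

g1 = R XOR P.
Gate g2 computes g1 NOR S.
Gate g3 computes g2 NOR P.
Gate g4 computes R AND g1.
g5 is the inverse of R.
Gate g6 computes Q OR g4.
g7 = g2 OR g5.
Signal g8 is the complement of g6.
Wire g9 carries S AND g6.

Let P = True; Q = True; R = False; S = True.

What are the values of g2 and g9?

g2 = False; g9 = True

g1 = R XOR P = False XOR True = True
g2 = g1 NOR S = True NOR True = False
g4 = R AND g1 = False AND True = False
g6 = Q OR g4 = True OR False = True
g9 = S AND g6 = True AND True = True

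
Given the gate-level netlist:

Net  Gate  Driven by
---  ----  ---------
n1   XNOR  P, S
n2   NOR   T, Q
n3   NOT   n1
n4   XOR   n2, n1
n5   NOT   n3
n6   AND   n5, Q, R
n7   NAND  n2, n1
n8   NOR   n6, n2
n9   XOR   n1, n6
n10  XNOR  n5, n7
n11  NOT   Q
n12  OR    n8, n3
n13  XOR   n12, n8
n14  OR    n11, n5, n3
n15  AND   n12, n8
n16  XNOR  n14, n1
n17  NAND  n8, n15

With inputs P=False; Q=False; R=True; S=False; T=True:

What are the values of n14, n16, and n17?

n14 = True, n16 = True, n17 = False

n1 = P XNOR S = False XNOR False = True
n2 = T NOR Q = True NOR False = False
n3 = NOT n1 = NOT True = False
n5 = NOT n3 = NOT False = True
n6 = n5 AND Q AND R = True AND False AND True = False
n8 = n6 NOR n2 = False NOR False = True
n11 = NOT Q = NOT False = True
n12 = n8 OR n3 = True OR False = True
n14 = n11 OR n5 OR n3 = True OR True OR False = True
n15 = n12 AND n8 = True AND True = True
n16 = n14 XNOR n1 = True XNOR True = True
n17 = n8 NAND n15 = True NAND True = False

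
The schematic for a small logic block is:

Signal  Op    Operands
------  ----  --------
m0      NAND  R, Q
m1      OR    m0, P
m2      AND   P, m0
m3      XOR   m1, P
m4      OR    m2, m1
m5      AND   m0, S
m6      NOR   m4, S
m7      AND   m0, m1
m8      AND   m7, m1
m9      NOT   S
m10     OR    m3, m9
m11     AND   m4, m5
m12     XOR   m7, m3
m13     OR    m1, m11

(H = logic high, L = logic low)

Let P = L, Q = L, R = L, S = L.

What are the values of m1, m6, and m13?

m1 = H; m6 = L; m13 = H

m0 = R NAND Q = L NAND L = H
m1 = m0 OR P = H OR L = H
m2 = P AND m0 = L AND H = L
m4 = m2 OR m1 = L OR H = H
m5 = m0 AND S = H AND L = L
m6 = m4 NOR S = H NOR L = L
m11 = m4 AND m5 = H AND L = L
m13 = m1 OR m11 = H OR L = H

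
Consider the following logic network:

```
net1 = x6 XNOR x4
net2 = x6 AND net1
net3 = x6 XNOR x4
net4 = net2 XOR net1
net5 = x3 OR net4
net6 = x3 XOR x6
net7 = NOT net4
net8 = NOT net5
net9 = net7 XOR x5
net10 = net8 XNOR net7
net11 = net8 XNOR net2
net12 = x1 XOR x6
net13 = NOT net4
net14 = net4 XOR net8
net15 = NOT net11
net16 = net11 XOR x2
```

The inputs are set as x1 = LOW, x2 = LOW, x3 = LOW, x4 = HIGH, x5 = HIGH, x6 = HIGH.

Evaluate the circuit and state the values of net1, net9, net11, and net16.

net1 = HIGH  net9 = LOW  net11 = HIGH  net16 = HIGH

net1 = x6 XNOR x4 = HIGH XNOR HIGH = HIGH
net2 = x6 AND net1 = HIGH AND HIGH = HIGH
net4 = net2 XOR net1 = HIGH XOR HIGH = LOW
net5 = x3 OR net4 = LOW OR LOW = LOW
net7 = NOT net4 = NOT LOW = HIGH
net8 = NOT net5 = NOT LOW = HIGH
net9 = net7 XOR x5 = HIGH XOR HIGH = LOW
net11 = net8 XNOR net2 = HIGH XNOR HIGH = HIGH
net16 = net11 XOR x2 = HIGH XOR LOW = HIGH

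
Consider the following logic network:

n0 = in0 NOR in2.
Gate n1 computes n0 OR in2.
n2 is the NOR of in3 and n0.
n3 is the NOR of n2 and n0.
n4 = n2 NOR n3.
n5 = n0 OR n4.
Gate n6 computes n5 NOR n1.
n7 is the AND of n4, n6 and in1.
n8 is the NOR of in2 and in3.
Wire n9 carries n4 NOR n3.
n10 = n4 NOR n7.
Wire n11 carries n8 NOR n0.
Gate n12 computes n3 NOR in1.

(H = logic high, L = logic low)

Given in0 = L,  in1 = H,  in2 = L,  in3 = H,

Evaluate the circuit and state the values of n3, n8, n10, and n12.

n0 = in0 NOR in2 = L NOR L = H
n1 = n0 OR in2 = H OR L = H
n2 = in3 NOR n0 = H NOR H = L
n3 = n2 NOR n0 = L NOR H = L
n4 = n2 NOR n3 = L NOR L = H
n5 = n0 OR n4 = H OR H = H
n6 = n5 NOR n1 = H NOR H = L
n7 = n4 AND n6 AND in1 = H AND L AND H = L
n8 = in2 NOR in3 = L NOR H = L
n10 = n4 NOR n7 = H NOR L = L
n12 = n3 NOR in1 = L NOR H = L

n3 = L, n8 = L, n10 = L, n12 = L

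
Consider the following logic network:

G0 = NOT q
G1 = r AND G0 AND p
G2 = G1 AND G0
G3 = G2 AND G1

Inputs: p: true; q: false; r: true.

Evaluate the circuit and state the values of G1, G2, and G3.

G0 = NOT q = NOT false = true
G1 = r AND G0 AND p = true AND true AND true = true
G2 = G1 AND G0 = true AND true = true
G3 = G2 AND G1 = true AND true = true

G1 = true, G2 = true, G3 = true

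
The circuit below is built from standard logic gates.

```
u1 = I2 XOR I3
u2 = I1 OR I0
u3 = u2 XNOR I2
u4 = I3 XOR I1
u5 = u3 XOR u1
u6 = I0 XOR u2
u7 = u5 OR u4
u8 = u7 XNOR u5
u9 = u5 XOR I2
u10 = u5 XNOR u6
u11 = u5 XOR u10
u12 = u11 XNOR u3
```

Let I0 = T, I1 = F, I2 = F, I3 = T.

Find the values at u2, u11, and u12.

u2 = T; u11 = T; u12 = F

u1 = I2 XOR I3 = F XOR T = T
u2 = I1 OR I0 = F OR T = T
u3 = u2 XNOR I2 = T XNOR F = F
u5 = u3 XOR u1 = F XOR T = T
u6 = I0 XOR u2 = T XOR T = F
u10 = u5 XNOR u6 = T XNOR F = F
u11 = u5 XOR u10 = T XOR F = T
u12 = u11 XNOR u3 = T XNOR F = F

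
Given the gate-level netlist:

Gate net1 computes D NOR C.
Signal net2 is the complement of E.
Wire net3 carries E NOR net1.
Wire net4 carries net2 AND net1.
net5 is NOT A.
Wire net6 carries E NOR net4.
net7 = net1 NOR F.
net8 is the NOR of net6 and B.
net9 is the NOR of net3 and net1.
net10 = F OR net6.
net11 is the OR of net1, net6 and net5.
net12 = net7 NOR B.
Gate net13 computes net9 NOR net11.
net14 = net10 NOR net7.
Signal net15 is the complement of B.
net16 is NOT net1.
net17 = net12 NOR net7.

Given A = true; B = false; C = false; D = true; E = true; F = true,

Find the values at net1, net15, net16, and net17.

net1 = false  net15 = true  net16 = true  net17 = false

net1 = D NOR C = true NOR false = false
net7 = net1 NOR F = false NOR true = false
net12 = net7 NOR B = false NOR false = true
net15 = NOT B = NOT false = true
net16 = NOT net1 = NOT false = true
net17 = net12 NOR net7 = true NOR false = false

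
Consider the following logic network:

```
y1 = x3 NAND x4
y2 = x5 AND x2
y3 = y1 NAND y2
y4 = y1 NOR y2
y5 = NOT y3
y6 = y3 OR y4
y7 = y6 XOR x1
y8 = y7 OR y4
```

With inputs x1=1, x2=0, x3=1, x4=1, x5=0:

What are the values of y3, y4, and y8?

y3 = 1, y4 = 1, y8 = 1

y1 = x3 NAND x4 = 1 NAND 1 = 0
y2 = x5 AND x2 = 0 AND 0 = 0
y3 = y1 NAND y2 = 0 NAND 0 = 1
y4 = y1 NOR y2 = 0 NOR 0 = 1
y6 = y3 OR y4 = 1 OR 1 = 1
y7 = y6 XOR x1 = 1 XOR 1 = 0
y8 = y7 OR y4 = 0 OR 1 = 1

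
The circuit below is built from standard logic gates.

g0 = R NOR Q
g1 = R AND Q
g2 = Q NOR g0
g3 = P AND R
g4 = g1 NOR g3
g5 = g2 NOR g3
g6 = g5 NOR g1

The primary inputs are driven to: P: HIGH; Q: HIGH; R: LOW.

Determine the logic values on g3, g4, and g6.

g0 = R NOR Q = LOW NOR HIGH = LOW
g1 = R AND Q = LOW AND HIGH = LOW
g2 = Q NOR g0 = HIGH NOR LOW = LOW
g3 = P AND R = HIGH AND LOW = LOW
g4 = g1 NOR g3 = LOW NOR LOW = HIGH
g5 = g2 NOR g3 = LOW NOR LOW = HIGH
g6 = g5 NOR g1 = HIGH NOR LOW = LOW

g3 = LOW; g4 = HIGH; g6 = LOW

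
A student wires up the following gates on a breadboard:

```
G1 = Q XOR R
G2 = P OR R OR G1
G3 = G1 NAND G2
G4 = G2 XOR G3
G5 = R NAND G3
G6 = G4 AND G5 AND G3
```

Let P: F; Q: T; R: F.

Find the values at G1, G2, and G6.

G1 = Q XOR R = T XOR F = T
G2 = P OR R OR G1 = F OR F OR T = T
G3 = G1 NAND G2 = T NAND T = F
G4 = G2 XOR G3 = T XOR F = T
G5 = R NAND G3 = F NAND F = T
G6 = G4 AND G5 AND G3 = T AND T AND F = F

G1 = T; G2 = T; G6 = F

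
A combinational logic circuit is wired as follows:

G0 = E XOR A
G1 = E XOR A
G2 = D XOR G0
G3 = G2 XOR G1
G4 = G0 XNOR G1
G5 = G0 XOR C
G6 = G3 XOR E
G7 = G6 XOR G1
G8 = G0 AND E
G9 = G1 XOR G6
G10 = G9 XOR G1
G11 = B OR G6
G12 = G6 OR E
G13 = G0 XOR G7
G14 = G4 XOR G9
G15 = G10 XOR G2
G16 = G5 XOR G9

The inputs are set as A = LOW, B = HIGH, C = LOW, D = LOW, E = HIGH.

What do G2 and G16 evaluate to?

G0 = E XOR A = HIGH XOR LOW = HIGH
G1 = E XOR A = HIGH XOR LOW = HIGH
G2 = D XOR G0 = LOW XOR HIGH = HIGH
G3 = G2 XOR G1 = HIGH XOR HIGH = LOW
G5 = G0 XOR C = HIGH XOR LOW = HIGH
G6 = G3 XOR E = LOW XOR HIGH = HIGH
G9 = G1 XOR G6 = HIGH XOR HIGH = LOW
G16 = G5 XOR G9 = HIGH XOR LOW = HIGH

G2 = HIGH  G16 = HIGH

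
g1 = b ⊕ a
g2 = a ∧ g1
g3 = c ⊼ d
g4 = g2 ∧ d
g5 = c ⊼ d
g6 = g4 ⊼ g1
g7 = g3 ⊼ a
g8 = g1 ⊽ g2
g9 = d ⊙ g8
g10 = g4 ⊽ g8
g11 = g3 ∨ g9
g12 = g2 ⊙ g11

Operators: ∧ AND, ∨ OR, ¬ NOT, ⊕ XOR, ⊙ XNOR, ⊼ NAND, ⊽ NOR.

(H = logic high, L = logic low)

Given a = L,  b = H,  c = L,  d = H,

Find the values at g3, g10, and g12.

g1 = b XOR a = H XOR L = H
g2 = a AND g1 = L AND H = L
g3 = c NAND d = L NAND H = H
g4 = g2 AND d = L AND H = L
g8 = g1 NOR g2 = H NOR L = L
g9 = d XNOR g8 = H XNOR L = L
g10 = g4 NOR g8 = L NOR L = H
g11 = g3 OR g9 = H OR L = H
g12 = g2 XNOR g11 = L XNOR H = L

g3 = H  g10 = H  g12 = L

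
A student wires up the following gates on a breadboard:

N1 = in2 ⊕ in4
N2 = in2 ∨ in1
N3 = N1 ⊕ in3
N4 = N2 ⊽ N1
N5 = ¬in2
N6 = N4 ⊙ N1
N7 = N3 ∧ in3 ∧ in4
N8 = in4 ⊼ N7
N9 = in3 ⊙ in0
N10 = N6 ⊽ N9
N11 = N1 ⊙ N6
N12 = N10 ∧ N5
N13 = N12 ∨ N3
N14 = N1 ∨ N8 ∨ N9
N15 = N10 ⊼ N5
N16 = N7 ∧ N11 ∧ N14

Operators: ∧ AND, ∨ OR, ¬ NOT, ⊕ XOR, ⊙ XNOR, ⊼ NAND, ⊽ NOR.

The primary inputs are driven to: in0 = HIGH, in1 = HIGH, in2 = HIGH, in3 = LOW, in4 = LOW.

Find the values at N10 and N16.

N10 = HIGH  N16 = LOW

N1 = in2 XOR in4 = HIGH XOR LOW = HIGH
N2 = in2 OR in1 = HIGH OR HIGH = HIGH
N3 = N1 XOR in3 = HIGH XOR LOW = HIGH
N4 = N2 NOR N1 = HIGH NOR HIGH = LOW
N6 = N4 XNOR N1 = LOW XNOR HIGH = LOW
N7 = N3 AND in3 AND in4 = HIGH AND LOW AND LOW = LOW
N8 = in4 NAND N7 = LOW NAND LOW = HIGH
N9 = in3 XNOR in0 = LOW XNOR HIGH = LOW
N10 = N6 NOR N9 = LOW NOR LOW = HIGH
N11 = N1 XNOR N6 = HIGH XNOR LOW = LOW
N14 = N1 OR N8 OR N9 = HIGH OR HIGH OR LOW = HIGH
N16 = N7 AND N11 AND N14 = LOW AND LOW AND HIGH = LOW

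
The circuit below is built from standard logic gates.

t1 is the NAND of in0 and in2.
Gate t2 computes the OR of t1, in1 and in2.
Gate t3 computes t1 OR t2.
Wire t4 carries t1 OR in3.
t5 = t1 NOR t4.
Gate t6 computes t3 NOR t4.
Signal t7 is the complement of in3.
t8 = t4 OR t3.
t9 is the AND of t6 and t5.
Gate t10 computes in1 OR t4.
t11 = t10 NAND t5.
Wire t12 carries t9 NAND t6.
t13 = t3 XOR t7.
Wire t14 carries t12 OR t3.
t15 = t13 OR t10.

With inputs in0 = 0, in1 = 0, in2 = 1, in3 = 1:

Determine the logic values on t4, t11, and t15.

t4 = 1  t11 = 1  t15 = 1

t1 = in0 NAND in2 = 0 NAND 1 = 1
t2 = t1 OR in1 OR in2 = 1 OR 0 OR 1 = 1
t3 = t1 OR t2 = 1 OR 1 = 1
t4 = t1 OR in3 = 1 OR 1 = 1
t5 = t1 NOR t4 = 1 NOR 1 = 0
t7 = NOT in3 = NOT 1 = 0
t10 = in1 OR t4 = 0 OR 1 = 1
t11 = t10 NAND t5 = 1 NAND 0 = 1
t13 = t3 XOR t7 = 1 XOR 0 = 1
t15 = t13 OR t10 = 1 OR 1 = 1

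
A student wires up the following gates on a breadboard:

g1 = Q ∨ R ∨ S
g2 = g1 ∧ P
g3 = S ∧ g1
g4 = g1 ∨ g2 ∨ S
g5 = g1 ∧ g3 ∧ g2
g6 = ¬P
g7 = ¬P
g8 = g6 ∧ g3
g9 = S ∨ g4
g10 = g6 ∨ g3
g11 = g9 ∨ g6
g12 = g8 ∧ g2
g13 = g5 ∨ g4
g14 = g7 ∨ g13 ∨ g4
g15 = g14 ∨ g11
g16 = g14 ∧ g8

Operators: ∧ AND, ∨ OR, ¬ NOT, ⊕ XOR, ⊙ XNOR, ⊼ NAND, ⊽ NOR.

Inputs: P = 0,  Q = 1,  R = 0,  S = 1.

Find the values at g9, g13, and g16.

g9 = 1  g13 = 1  g16 = 1

g1 = Q OR R OR S = 1 OR 0 OR 1 = 1
g2 = g1 AND P = 1 AND 0 = 0
g3 = S AND g1 = 1 AND 1 = 1
g4 = g1 OR g2 OR S = 1 OR 0 OR 1 = 1
g5 = g1 AND g3 AND g2 = 1 AND 1 AND 0 = 0
g6 = NOT P = NOT 0 = 1
g7 = NOT P = NOT 0 = 1
g8 = g6 AND g3 = 1 AND 1 = 1
g9 = S OR g4 = 1 OR 1 = 1
g13 = g5 OR g4 = 0 OR 1 = 1
g14 = g7 OR g13 OR g4 = 1 OR 1 OR 1 = 1
g16 = g14 AND g8 = 1 AND 1 = 1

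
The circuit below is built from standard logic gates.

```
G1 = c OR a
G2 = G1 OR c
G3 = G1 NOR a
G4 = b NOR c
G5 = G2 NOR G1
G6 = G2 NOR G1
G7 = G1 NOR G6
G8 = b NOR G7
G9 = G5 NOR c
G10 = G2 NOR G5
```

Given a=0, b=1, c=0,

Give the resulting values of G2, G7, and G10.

G2 = 0, G7 = 0, G10 = 0

G1 = c OR a = 0 OR 0 = 0
G2 = G1 OR c = 0 OR 0 = 0
G5 = G2 NOR G1 = 0 NOR 0 = 1
G6 = G2 NOR G1 = 0 NOR 0 = 1
G7 = G1 NOR G6 = 0 NOR 1 = 0
G10 = G2 NOR G5 = 0 NOR 1 = 0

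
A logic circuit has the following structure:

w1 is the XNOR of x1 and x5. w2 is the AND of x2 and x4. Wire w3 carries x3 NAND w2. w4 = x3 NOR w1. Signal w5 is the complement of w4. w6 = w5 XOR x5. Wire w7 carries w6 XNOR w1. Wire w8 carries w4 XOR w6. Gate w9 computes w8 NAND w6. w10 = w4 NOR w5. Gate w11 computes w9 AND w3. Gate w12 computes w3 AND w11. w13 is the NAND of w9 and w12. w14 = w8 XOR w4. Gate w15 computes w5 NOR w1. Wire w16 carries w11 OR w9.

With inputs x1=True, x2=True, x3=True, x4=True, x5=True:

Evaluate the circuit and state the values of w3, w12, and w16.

w3 = False, w12 = False, w16 = True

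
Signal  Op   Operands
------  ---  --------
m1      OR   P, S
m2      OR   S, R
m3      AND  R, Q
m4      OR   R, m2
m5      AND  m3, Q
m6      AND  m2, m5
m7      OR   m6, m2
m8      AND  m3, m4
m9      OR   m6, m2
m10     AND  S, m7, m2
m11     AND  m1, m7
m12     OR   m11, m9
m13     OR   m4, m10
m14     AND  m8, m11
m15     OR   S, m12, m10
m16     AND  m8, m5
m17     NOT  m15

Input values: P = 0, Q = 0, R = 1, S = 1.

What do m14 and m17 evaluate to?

m1 = P OR S = 0 OR 1 = 1
m2 = S OR R = 1 OR 1 = 1
m3 = R AND Q = 1 AND 0 = 0
m4 = R OR m2 = 1 OR 1 = 1
m5 = m3 AND Q = 0 AND 0 = 0
m6 = m2 AND m5 = 1 AND 0 = 0
m7 = m6 OR m2 = 0 OR 1 = 1
m8 = m3 AND m4 = 0 AND 1 = 0
m9 = m6 OR m2 = 0 OR 1 = 1
m10 = S AND m7 AND m2 = 1 AND 1 AND 1 = 1
m11 = m1 AND m7 = 1 AND 1 = 1
m12 = m11 OR m9 = 1 OR 1 = 1
m14 = m8 AND m11 = 0 AND 1 = 0
m15 = S OR m12 OR m10 = 1 OR 1 OR 1 = 1
m17 = NOT m15 = NOT 1 = 0

m14 = 0, m17 = 0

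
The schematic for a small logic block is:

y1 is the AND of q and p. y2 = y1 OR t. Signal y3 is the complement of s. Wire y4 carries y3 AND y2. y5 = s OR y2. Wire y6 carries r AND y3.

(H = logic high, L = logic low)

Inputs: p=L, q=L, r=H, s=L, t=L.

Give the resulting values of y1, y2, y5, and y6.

y1 = L; y2 = L; y5 = L; y6 = H

y1 = q AND p = L AND L = L
y2 = y1 OR t = L OR L = L
y3 = NOT s = NOT L = H
y5 = s OR y2 = L OR L = L
y6 = r AND y3 = H AND H = H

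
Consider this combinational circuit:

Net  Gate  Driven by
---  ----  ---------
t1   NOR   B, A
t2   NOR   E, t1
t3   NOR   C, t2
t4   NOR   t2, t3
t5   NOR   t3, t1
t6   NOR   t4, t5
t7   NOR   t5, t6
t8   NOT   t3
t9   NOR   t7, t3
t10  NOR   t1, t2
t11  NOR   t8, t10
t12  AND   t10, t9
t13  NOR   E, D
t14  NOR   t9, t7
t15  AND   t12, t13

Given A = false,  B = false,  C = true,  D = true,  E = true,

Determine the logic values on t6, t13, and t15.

t1 = B NOR A = false NOR false = true
t2 = E NOR t1 = true NOR true = false
t3 = C NOR t2 = true NOR false = false
t4 = t2 NOR t3 = false NOR false = true
t5 = t3 NOR t1 = false NOR true = false
t6 = t4 NOR t5 = true NOR false = false
t7 = t5 NOR t6 = false NOR false = true
t9 = t7 NOR t3 = true NOR false = false
t10 = t1 NOR t2 = true NOR false = false
t12 = t10 AND t9 = false AND false = false
t13 = E NOR D = true NOR true = false
t15 = t12 AND t13 = false AND false = false

t6 = false; t13 = false; t15 = false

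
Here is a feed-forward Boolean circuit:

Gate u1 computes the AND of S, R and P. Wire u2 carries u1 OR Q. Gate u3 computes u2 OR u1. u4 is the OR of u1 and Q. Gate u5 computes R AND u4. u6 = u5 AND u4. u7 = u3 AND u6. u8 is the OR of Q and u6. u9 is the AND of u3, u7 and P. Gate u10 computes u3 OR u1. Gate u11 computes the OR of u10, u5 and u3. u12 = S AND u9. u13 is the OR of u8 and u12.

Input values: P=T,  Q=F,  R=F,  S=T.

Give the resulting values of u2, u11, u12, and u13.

u1 = S AND R AND P = T AND F AND T = F
u2 = u1 OR Q = F OR F = F
u3 = u2 OR u1 = F OR F = F
u4 = u1 OR Q = F OR F = F
u5 = R AND u4 = F AND F = F
u6 = u5 AND u4 = F AND F = F
u7 = u3 AND u6 = F AND F = F
u8 = Q OR u6 = F OR F = F
u9 = u3 AND u7 AND P = F AND F AND T = F
u10 = u3 OR u1 = F OR F = F
u11 = u10 OR u5 OR u3 = F OR F OR F = F
u12 = S AND u9 = T AND F = F
u13 = u8 OR u12 = F OR F = F

u2 = F; u11 = F; u12 = F; u13 = F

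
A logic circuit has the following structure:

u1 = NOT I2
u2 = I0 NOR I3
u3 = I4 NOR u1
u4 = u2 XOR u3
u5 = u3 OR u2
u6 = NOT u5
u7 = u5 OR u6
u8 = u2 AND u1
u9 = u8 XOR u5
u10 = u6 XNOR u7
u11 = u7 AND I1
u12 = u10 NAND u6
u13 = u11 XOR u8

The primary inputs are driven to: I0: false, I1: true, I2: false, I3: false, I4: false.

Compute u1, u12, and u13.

u1 = NOT I2 = NOT false = true
u2 = I0 NOR I3 = false NOR false = true
u3 = I4 NOR u1 = false NOR true = false
u5 = u3 OR u2 = false OR true = true
u6 = NOT u5 = NOT true = false
u7 = u5 OR u6 = true OR false = true
u8 = u2 AND u1 = true AND true = true
u10 = u6 XNOR u7 = false XNOR true = false
u11 = u7 AND I1 = true AND true = true
u12 = u10 NAND u6 = false NAND false = true
u13 = u11 XOR u8 = true XOR true = false

u1 = true, u12 = true, u13 = false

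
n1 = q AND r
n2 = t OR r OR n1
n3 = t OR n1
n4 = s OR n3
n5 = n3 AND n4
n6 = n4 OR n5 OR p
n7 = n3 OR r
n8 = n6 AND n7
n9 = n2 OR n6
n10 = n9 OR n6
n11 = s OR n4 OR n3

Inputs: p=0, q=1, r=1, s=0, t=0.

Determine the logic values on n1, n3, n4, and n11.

n1 = q AND r = 1 AND 1 = 1
n3 = t OR n1 = 0 OR 1 = 1
n4 = s OR n3 = 0 OR 1 = 1
n11 = s OR n4 OR n3 = 0 OR 1 OR 1 = 1

n1 = 1, n3 = 1, n4 = 1, n11 = 1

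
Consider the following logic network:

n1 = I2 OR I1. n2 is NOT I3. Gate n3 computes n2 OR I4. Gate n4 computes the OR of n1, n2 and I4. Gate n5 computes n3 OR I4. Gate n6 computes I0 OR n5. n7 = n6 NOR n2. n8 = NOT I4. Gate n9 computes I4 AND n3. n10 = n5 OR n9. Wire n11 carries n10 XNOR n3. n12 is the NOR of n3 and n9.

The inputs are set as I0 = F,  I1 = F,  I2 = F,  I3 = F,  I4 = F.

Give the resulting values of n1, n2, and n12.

n1 = F, n2 = T, n12 = F

n1 = I2 OR I1 = F OR F = F
n2 = NOT I3 = NOT F = T
n3 = n2 OR I4 = T OR F = T
n9 = I4 AND n3 = F AND T = F
n12 = n3 NOR n9 = T NOR F = F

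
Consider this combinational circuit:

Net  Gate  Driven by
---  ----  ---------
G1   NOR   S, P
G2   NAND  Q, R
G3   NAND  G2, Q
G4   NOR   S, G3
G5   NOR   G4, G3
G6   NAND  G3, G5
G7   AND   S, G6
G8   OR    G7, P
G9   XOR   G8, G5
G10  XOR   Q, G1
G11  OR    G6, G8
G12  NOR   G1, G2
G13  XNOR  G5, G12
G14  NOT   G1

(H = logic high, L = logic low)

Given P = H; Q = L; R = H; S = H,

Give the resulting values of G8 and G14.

G8 = H, G14 = H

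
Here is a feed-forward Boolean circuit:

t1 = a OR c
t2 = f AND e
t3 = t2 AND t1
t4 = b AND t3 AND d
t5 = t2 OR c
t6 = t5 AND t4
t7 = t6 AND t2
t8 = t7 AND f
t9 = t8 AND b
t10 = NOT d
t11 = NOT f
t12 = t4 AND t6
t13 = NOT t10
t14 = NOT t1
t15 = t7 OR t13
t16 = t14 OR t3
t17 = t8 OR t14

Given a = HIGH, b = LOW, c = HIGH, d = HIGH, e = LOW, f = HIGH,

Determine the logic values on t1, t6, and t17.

t1 = a OR c = HIGH OR HIGH = HIGH
t2 = f AND e = HIGH AND LOW = LOW
t3 = t2 AND t1 = LOW AND HIGH = LOW
t4 = b AND t3 AND d = LOW AND LOW AND HIGH = LOW
t5 = t2 OR c = LOW OR HIGH = HIGH
t6 = t5 AND t4 = HIGH AND LOW = LOW
t7 = t6 AND t2 = LOW AND LOW = LOW
t8 = t7 AND f = LOW AND HIGH = LOW
t14 = NOT t1 = NOT HIGH = LOW
t17 = t8 OR t14 = LOW OR LOW = LOW

t1 = HIGH, t6 = LOW, t17 = LOW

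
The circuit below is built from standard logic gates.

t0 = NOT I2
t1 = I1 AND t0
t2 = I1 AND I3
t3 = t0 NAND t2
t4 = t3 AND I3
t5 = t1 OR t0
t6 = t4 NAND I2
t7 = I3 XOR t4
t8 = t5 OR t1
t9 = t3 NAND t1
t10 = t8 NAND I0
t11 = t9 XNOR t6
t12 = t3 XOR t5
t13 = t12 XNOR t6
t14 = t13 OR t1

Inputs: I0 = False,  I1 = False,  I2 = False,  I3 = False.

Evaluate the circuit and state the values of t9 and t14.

t9 = True, t14 = False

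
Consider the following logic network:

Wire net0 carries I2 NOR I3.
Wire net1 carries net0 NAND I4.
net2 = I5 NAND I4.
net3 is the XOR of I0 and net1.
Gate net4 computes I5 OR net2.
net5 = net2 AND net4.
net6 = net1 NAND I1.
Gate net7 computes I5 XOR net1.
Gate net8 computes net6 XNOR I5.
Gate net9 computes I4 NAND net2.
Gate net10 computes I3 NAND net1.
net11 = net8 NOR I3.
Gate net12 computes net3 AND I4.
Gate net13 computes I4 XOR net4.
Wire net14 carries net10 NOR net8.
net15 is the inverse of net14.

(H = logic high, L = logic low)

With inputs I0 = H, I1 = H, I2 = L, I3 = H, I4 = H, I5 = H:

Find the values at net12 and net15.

net12 = L, net15 = L

net0 = I2 NOR I3 = L NOR H = L
net1 = net0 NAND I4 = L NAND H = H
net3 = I0 XOR net1 = H XOR H = L
net6 = net1 NAND I1 = H NAND H = L
net8 = net6 XNOR I5 = L XNOR H = L
net10 = I3 NAND net1 = H NAND H = L
net12 = net3 AND I4 = L AND H = L
net14 = net10 NOR net8 = L NOR L = H
net15 = NOT net14 = NOT H = L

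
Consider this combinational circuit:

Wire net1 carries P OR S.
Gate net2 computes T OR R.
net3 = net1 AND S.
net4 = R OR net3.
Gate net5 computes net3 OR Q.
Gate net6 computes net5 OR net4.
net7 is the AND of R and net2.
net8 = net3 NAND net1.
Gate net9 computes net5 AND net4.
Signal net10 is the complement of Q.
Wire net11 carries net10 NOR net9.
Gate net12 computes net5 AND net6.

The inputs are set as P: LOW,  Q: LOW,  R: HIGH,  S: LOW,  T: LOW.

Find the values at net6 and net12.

net1 = P OR S = LOW OR LOW = LOW
net3 = net1 AND S = LOW AND LOW = LOW
net4 = R OR net3 = HIGH OR LOW = HIGH
net5 = net3 OR Q = LOW OR LOW = LOW
net6 = net5 OR net4 = LOW OR HIGH = HIGH
net12 = net5 AND net6 = LOW AND HIGH = LOW

net6 = HIGH, net12 = LOW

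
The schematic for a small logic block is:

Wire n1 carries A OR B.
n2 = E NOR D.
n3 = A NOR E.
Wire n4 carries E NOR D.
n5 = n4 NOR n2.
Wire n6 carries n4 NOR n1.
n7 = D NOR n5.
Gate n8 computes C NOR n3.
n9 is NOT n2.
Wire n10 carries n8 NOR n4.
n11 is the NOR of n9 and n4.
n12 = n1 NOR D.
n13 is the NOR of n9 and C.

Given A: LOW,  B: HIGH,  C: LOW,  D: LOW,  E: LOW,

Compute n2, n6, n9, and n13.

n1 = A OR B = LOW OR HIGH = HIGH
n2 = E NOR D = LOW NOR LOW = HIGH
n4 = E NOR D = LOW NOR LOW = HIGH
n6 = n4 NOR n1 = HIGH NOR HIGH = LOW
n9 = NOT n2 = NOT HIGH = LOW
n13 = n9 NOR C = LOW NOR LOW = HIGH

n2 = HIGH  n6 = LOW  n9 = LOW  n13 = HIGH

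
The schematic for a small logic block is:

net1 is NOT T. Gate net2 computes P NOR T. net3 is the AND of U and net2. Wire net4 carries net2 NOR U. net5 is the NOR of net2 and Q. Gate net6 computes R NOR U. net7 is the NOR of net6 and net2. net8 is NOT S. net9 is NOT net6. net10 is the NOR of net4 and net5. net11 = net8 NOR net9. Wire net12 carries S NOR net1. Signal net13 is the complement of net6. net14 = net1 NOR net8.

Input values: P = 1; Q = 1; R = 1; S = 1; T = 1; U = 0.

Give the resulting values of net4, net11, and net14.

net1 = NOT T = NOT 1 = 0
net2 = P NOR T = 1 NOR 1 = 0
net4 = net2 NOR U = 0 NOR 0 = 1
net6 = R NOR U = 1 NOR 0 = 0
net8 = NOT S = NOT 1 = 0
net9 = NOT net6 = NOT 0 = 1
net11 = net8 NOR net9 = 0 NOR 1 = 0
net14 = net1 NOR net8 = 0 NOR 0 = 1

net4 = 1, net11 = 0, net14 = 1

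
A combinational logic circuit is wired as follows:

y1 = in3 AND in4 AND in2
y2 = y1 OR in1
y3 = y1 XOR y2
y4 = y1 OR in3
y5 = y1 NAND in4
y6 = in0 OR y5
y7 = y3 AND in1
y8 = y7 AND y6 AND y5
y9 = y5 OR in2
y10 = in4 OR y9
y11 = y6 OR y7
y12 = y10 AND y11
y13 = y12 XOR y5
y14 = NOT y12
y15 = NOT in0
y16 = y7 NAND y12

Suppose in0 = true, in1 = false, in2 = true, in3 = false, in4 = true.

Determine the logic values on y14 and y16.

y14 = false; y16 = true

y1 = in3 AND in4 AND in2 = false AND true AND true = false
y2 = y1 OR in1 = false OR false = false
y3 = y1 XOR y2 = false XOR false = false
y5 = y1 NAND in4 = false NAND true = true
y6 = in0 OR y5 = true OR true = true
y7 = y3 AND in1 = false AND false = false
y9 = y5 OR in2 = true OR true = true
y10 = in4 OR y9 = true OR true = true
y11 = y6 OR y7 = true OR false = true
y12 = y10 AND y11 = true AND true = true
y14 = NOT y12 = NOT true = false
y16 = y7 NAND y12 = false NAND true = true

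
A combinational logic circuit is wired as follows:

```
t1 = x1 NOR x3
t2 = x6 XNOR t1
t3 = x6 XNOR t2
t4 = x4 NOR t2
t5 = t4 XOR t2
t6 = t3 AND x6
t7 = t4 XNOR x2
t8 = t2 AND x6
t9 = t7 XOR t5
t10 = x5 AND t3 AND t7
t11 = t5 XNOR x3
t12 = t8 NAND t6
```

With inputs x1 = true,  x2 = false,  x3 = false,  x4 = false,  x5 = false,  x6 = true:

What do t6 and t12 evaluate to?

t6 = false; t12 = true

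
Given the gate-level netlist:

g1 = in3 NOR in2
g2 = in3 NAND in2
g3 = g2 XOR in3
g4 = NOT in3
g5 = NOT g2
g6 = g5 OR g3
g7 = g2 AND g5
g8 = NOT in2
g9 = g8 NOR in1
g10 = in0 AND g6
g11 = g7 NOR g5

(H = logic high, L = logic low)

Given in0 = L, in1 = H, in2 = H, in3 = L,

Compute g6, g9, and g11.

g2 = in3 NAND in2 = L NAND H = H
g3 = g2 XOR in3 = H XOR L = H
g5 = NOT g2 = NOT H = L
g6 = g5 OR g3 = L OR H = H
g7 = g2 AND g5 = H AND L = L
g8 = NOT in2 = NOT H = L
g9 = g8 NOR in1 = L NOR H = L
g11 = g7 NOR g5 = L NOR L = H

g6 = H, g9 = L, g11 = H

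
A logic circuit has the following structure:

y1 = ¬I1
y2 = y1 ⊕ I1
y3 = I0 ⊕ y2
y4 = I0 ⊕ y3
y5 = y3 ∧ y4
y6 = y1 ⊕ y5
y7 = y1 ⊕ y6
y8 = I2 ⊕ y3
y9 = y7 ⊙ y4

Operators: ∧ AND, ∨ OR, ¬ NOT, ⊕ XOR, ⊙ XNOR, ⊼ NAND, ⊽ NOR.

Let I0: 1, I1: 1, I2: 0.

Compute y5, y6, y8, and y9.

y5 = 0, y6 = 0, y8 = 0, y9 = 0

y1 = NOT I1 = NOT 1 = 0
y2 = y1 XOR I1 = 0 XOR 1 = 1
y3 = I0 XOR y2 = 1 XOR 1 = 0
y4 = I0 XOR y3 = 1 XOR 0 = 1
y5 = y3 AND y4 = 0 AND 1 = 0
y6 = y1 XOR y5 = 0 XOR 0 = 0
y7 = y1 XOR y6 = 0 XOR 0 = 0
y8 = I2 XOR y3 = 0 XOR 0 = 0
y9 = y7 XNOR y4 = 0 XNOR 1 = 0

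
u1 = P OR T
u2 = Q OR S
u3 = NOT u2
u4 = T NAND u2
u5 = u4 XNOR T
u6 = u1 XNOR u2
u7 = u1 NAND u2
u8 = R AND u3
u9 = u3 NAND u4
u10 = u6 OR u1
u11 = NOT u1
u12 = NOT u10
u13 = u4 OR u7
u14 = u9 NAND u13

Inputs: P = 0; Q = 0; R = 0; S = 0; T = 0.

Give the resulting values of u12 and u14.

u12 = 0; u14 = 1

u1 = P OR T = 0 OR 0 = 0
u2 = Q OR S = 0 OR 0 = 0
u3 = NOT u2 = NOT 0 = 1
u4 = T NAND u2 = 0 NAND 0 = 1
u6 = u1 XNOR u2 = 0 XNOR 0 = 1
u7 = u1 NAND u2 = 0 NAND 0 = 1
u9 = u3 NAND u4 = 1 NAND 1 = 0
u10 = u6 OR u1 = 1 OR 0 = 1
u12 = NOT u10 = NOT 1 = 0
u13 = u4 OR u7 = 1 OR 1 = 1
u14 = u9 NAND u13 = 0 NAND 1 = 1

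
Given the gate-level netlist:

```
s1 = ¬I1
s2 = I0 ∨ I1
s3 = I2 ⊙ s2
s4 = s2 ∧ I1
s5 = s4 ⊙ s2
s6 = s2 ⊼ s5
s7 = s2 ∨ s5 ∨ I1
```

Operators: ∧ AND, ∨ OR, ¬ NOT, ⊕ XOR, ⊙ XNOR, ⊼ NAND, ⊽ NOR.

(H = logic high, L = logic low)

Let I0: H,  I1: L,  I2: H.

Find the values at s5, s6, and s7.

s5 = L, s6 = H, s7 = H

s2 = I0 OR I1 = H OR L = H
s4 = s2 AND I1 = H AND L = L
s5 = s4 XNOR s2 = L XNOR H = L
s6 = s2 NAND s5 = H NAND L = H
s7 = s2 OR s5 OR I1 = H OR L OR L = H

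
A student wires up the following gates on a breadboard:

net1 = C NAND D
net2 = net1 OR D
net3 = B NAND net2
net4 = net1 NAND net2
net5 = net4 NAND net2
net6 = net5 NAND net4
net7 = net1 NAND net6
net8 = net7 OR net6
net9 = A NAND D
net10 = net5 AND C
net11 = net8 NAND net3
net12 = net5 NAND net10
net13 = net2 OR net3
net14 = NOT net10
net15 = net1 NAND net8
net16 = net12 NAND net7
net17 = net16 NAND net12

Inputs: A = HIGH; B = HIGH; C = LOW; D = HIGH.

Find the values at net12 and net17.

net12 = HIGH; net17 = LOW

net1 = C NAND D = LOW NAND HIGH = HIGH
net2 = net1 OR D = HIGH OR HIGH = HIGH
net4 = net1 NAND net2 = HIGH NAND HIGH = LOW
net5 = net4 NAND net2 = LOW NAND HIGH = HIGH
net6 = net5 NAND net4 = HIGH NAND LOW = HIGH
net7 = net1 NAND net6 = HIGH NAND HIGH = LOW
net10 = net5 AND C = HIGH AND LOW = LOW
net12 = net5 NAND net10 = HIGH NAND LOW = HIGH
net16 = net12 NAND net7 = HIGH NAND LOW = HIGH
net17 = net16 NAND net12 = HIGH NAND HIGH = LOW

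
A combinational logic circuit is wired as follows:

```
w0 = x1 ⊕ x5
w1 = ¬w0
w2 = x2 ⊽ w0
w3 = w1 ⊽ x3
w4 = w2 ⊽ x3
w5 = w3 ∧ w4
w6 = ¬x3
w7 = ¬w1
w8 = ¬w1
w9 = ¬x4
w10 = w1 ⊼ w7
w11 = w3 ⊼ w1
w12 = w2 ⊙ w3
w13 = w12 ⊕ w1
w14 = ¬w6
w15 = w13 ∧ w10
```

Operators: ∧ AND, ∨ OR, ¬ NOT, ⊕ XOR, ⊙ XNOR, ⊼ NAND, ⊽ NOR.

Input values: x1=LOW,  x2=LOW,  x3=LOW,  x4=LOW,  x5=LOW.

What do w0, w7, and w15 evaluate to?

w0 = LOW, w7 = LOW, w15 = HIGH

w0 = x1 XOR x5 = LOW XOR LOW = LOW
w1 = NOT w0 = NOT LOW = HIGH
w2 = x2 NOR w0 = LOW NOR LOW = HIGH
w3 = w1 NOR x3 = HIGH NOR LOW = LOW
w7 = NOT w1 = NOT HIGH = LOW
w10 = w1 NAND w7 = HIGH NAND LOW = HIGH
w12 = w2 XNOR w3 = HIGH XNOR LOW = LOW
w13 = w12 XOR w1 = LOW XOR HIGH = HIGH
w15 = w13 AND w10 = HIGH AND HIGH = HIGH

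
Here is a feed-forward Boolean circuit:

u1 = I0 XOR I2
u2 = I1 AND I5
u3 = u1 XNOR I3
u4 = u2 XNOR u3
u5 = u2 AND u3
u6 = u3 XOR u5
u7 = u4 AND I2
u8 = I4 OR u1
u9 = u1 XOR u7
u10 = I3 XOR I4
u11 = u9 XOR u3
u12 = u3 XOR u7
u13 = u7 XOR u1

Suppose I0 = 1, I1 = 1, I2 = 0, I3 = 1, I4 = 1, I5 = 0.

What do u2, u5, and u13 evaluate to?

u2 = 0, u5 = 0, u13 = 1

u1 = I0 XOR I2 = 1 XOR 0 = 1
u2 = I1 AND I5 = 1 AND 0 = 0
u3 = u1 XNOR I3 = 1 XNOR 1 = 1
u4 = u2 XNOR u3 = 0 XNOR 1 = 0
u5 = u2 AND u3 = 0 AND 1 = 0
u7 = u4 AND I2 = 0 AND 0 = 0
u13 = u7 XOR u1 = 0 XOR 1 = 1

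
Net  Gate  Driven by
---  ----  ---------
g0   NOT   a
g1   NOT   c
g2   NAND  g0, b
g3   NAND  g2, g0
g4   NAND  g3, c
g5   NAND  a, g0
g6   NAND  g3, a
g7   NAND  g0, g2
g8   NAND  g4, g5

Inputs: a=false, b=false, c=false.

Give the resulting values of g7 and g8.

g0 = NOT a = NOT false = true
g2 = g0 NAND b = true NAND false = true
g3 = g2 NAND g0 = true NAND true = false
g4 = g3 NAND c = false NAND false = true
g5 = a NAND g0 = false NAND true = true
g7 = g0 NAND g2 = true NAND true = false
g8 = g4 NAND g5 = true NAND true = false

g7 = false  g8 = false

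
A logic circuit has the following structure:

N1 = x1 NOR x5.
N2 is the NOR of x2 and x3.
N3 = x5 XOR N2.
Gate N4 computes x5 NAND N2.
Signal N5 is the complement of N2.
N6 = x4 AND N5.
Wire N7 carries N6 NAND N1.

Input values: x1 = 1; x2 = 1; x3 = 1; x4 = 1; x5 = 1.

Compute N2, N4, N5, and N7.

N2 = 0  N4 = 1  N5 = 1  N7 = 1

N1 = x1 NOR x5 = 1 NOR 1 = 0
N2 = x2 NOR x3 = 1 NOR 1 = 0
N4 = x5 NAND N2 = 1 NAND 0 = 1
N5 = NOT N2 = NOT 0 = 1
N6 = x4 AND N5 = 1 AND 1 = 1
N7 = N6 NAND N1 = 1 NAND 0 = 1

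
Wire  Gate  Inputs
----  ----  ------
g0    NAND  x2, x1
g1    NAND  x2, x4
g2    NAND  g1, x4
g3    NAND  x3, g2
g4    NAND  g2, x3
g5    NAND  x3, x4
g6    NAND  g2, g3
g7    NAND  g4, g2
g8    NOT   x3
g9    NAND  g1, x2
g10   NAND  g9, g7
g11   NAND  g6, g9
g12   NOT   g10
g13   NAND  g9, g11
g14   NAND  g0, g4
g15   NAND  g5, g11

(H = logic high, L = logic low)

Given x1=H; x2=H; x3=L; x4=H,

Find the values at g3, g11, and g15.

g3 = H, g11 = H, g15 = L

g1 = x2 NAND x4 = H NAND H = L
g2 = g1 NAND x4 = L NAND H = H
g3 = x3 NAND g2 = L NAND H = H
g5 = x3 NAND x4 = L NAND H = H
g6 = g2 NAND g3 = H NAND H = L
g9 = g1 NAND x2 = L NAND H = H
g11 = g6 NAND g9 = L NAND H = H
g15 = g5 NAND g11 = H NAND H = L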